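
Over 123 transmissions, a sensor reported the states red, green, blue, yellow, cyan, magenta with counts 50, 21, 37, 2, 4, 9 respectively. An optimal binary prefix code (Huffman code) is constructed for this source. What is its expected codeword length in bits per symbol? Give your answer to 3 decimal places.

2.057 bits/symbol

Probabilities are the counts divided by 123.
Repeatedly combine the two least-probable nodes; the expected code length is the sum of the merged weights.
merge 2/123 + 4/123 → 2/41
merge 2/41 + 3/41 → 5/41
merge 5/41 + 7/41 → 12/41
merge 12/41 + 37/123 → 73/123
merge 50/123 + 73/123 → 1
L = 2/41 + 5/41 + 12/41 + 73/123 + 1 = 253/123 ≈ 2.057 bits/symbol.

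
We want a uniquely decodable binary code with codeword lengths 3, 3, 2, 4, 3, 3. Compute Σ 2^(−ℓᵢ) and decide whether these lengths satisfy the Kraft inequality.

With common denominator 2^4 = 16: Σ 2^(−ℓᵢ) = 2/16 + 2/16 + 4/16 + 1/16 + 2/16 + 2/16 = 13/16 = 0.8125.
Kraft's inequality requires Σ ≤ 1; here Σ = 0.8125 ≤ 1, so such a prefix code exists.

0.8125; yes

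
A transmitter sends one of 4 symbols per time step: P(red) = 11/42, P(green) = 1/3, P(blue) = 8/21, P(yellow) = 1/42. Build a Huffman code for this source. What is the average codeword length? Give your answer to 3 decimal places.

Repeatedly combine the two least-probable nodes; the expected code length is the sum of the merged weights.
merge 1/42 + 11/42 → 2/7
merge 2/7 + 1/3 → 13/21
merge 8/21 + 13/21 → 1
L = 2/7 + 13/21 + 1 = 40/21 ≈ 1.905 bits/symbol.

1.905 bits/symbol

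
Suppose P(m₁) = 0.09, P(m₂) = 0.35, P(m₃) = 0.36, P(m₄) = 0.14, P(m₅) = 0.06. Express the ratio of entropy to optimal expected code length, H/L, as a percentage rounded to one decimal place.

96.8%

Entropy H = −Σ p log₂ p ≈ 2.0140 bits.
Huffman merges: 3/50+9/100→3/20; 7/50+3/20→29/100; 29/100+7/20→16/25; 9/25+16/25→1. L = 52/25 ≈ 2.0800.
Efficiency = H/L = 2.0140/2.0800 = 96.8%.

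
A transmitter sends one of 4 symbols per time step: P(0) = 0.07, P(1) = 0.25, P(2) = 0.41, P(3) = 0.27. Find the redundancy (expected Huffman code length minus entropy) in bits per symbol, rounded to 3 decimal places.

0.104 bits

Entropy H = −Σ p log₂ p ≈ 1.8060 bits.
Huffman merges: 7/100+1/4→8/25; 27/100+8/25→59/100; 41/100+59/100→1. L = 191/100 ≈ 1.9100.
L − H = 1.9100 − 1.8060 = 0.104 bits.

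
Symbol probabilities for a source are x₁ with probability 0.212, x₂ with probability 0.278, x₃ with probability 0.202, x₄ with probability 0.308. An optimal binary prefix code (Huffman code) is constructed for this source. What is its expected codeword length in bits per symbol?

2 bits/symbol

Repeatedly combine the two least-probable nodes; the expected code length is the sum of the merged weights.
merge 101/500 + 53/250 → 207/500
merge 139/500 + 77/250 → 293/500
merge 207/500 + 293/500 → 1
L = 207/500 + 293/500 + 1 = 2 bits/symbol.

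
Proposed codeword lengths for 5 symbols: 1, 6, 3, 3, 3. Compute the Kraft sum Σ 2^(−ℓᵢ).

With common denominator 2^6 = 64: Σ 2^(−ℓᵢ) = 32/64 + 1/64 + 8/64 + 8/64 + 8/64 = 57/64 = 0.890625.

0.890625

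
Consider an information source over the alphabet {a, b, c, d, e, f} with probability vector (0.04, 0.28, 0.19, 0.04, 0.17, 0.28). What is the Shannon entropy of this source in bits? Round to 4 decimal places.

2.2898 bits

H = −Σ pᵢ log₂ pᵢ.
−0.04·log₂(0.04) = 0.1858
−0.28·log₂(0.28) = 0.5142
−0.19·log₂(0.19) = 0.4552
−0.04·log₂(0.04) = 0.1858
−0.17·log₂(0.17) = 0.4346
−0.28·log₂(0.28) = 0.5142
Sum ≈ 2.2898 → 2.2898 bits.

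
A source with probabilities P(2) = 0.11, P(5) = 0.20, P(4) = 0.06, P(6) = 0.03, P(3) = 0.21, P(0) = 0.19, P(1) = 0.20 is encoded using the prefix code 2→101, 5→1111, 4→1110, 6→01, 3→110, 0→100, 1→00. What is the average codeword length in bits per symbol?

L̄ = Σ pᵢ·ℓᵢ = 0.11·3 + 0.20·4 + 0.06·4 + 0.03·2 + 0.21·3 + 0.19·3 + 0.20·2 = 3.03 bits/symbol.

3.03 bits/symbol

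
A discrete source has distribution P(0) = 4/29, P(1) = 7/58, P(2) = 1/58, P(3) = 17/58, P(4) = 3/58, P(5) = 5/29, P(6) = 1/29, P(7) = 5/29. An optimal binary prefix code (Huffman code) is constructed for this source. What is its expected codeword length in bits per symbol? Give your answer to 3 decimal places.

Repeatedly combine the two least-probable nodes; the expected code length is the sum of the merged weights.
merge 1/58 + 1/29 → 3/58
merge 3/58 + 3/58 → 3/29
merge 3/29 + 7/58 → 13/58
merge 4/29 + 5/29 → 9/29
merge 5/29 + 13/58 → 23/58
merge 17/58 + 9/29 → 35/58
merge 23/58 + 35/58 → 1
L = 3/58 + 3/29 + 13/58 + 9/29 + 23/58 + 35/58 + 1 = 78/29 ≈ 2.690 bits/symbol.

2.690 bits/symbol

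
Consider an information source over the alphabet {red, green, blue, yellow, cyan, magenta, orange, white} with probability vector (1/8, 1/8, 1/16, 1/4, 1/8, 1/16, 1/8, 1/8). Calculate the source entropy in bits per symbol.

2.875 bits

Each probability is a power of 1/2, so log₂(1/p) is an integer.
H = Σ p·log₂(1/p) = 1/8·3 + 1/8·3 + 1/16·4 + 1/4·2 + 1/8·3 + 1/16·4 + 1/8·3 + 1/8·3 = 2.875 bits.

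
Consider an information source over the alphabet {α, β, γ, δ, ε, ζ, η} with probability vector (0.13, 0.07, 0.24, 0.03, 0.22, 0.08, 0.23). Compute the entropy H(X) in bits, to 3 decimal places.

2.557 bits

H = −Σ pᵢ log₂ pᵢ.
−0.13·log₂(0.13) = 0.3826
−0.07·log₂(0.07) = 0.2686
−0.24·log₂(0.24) = 0.4941
−0.03·log₂(0.03) = 0.1518
−0.22·log₂(0.22) = 0.4806
−0.08·log₂(0.08) = 0.2915
−0.23·log₂(0.23) = 0.4877
Sum ≈ 2.5569 → 2.557 bits.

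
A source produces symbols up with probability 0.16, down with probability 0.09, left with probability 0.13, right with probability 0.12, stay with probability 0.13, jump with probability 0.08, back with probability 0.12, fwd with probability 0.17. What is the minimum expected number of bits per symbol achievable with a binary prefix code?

3 bits/symbol

Repeatedly combine the two least-probable nodes; the expected code length is the sum of the merged weights.
merge 2/25 + 9/100 → 17/100
merge 3/25 + 3/25 → 6/25
merge 13/100 + 13/100 → 13/50
merge 4/25 + 17/100 → 33/100
merge 17/100 + 6/25 → 41/100
merge 13/50 + 33/100 → 59/100
merge 41/100 + 59/100 → 1
L = 17/100 + 6/25 + 13/50 + 33/100 + 41/100 + 59/100 + 1 = 3 bits/symbol.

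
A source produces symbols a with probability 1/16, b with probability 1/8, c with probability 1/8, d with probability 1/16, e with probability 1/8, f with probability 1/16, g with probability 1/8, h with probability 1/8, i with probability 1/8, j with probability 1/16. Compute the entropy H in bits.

Each probability is a power of 1/2, so log₂(1/p) is an integer.
H = Σ p·log₂(1/p) = 1/16·4 + 1/8·3 + 1/8·3 + 1/16·4 + 1/8·3 + 1/16·4 + 1/8·3 + 1/8·3 + 1/8·3 + 1/16·4 = 3.25 bits.

3.25 bits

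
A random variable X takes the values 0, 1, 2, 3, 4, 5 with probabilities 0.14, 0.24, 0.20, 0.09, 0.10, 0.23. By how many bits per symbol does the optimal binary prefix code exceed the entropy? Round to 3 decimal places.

0.032 bits

Entropy H = −Σ p log₂ p ≈ 2.4881 bits.
Huffman merges: 9/100+1/10→19/100; 7/50+19/100→33/100; 1/5+23/100→43/100; 6/25+33/100→57/100; 43/100+57/100→1. L = 63/25 ≈ 2.5200.
L − H = 2.5200 − 2.4881 = 0.032 bits.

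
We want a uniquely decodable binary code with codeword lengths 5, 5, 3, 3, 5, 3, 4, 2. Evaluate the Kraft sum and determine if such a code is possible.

With common denominator 2^5 = 32: Σ 2^(−ℓᵢ) = 1/32 + 1/32 + 4/32 + 4/32 + 1/32 + 4/32 + 2/32 + 8/32 = 25/32 = 0.78125.
Kraft's inequality requires Σ ≤ 1; here Σ = 0.78125 ≤ 1, so such a prefix code exists.

0.78125; yes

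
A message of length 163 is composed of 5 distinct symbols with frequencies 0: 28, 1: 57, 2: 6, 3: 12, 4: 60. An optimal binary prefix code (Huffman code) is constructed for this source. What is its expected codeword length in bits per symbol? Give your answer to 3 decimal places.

2.025 bits/symbol

Probabilities are the counts divided by 163.
Repeatedly combine the two least-probable nodes; the expected code length is the sum of the merged weights.
merge 6/163 + 12/163 → 18/163
merge 18/163 + 28/163 → 46/163
merge 46/163 + 57/163 → 103/163
merge 60/163 + 103/163 → 1
L = 18/163 + 46/163 + 103/163 + 1 = 330/163 ≈ 2.025 bits/symbol.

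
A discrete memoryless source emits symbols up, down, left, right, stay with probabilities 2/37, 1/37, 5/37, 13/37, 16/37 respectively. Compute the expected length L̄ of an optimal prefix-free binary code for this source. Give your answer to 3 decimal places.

1.865 bits/symbol

Repeatedly combine the two least-probable nodes; the expected code length is the sum of the merged weights.
merge 1/37 + 2/37 → 3/37
merge 3/37 + 5/37 → 8/37
merge 8/37 + 13/37 → 21/37
merge 16/37 + 21/37 → 1
L = 3/37 + 8/37 + 21/37 + 1 = 69/37 ≈ 1.865 bits/symbol.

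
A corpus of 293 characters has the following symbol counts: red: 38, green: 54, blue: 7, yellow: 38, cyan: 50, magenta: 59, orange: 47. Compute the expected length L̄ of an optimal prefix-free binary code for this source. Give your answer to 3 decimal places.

2.768 bits/symbol

Probabilities are the counts divided by 293.
Repeatedly combine the two least-probable nodes; the expected code length is the sum of the merged weights.
merge 7/293 + 38/293 → 45/293
merge 38/293 + 45/293 → 83/293
merge 47/293 + 50/293 → 97/293
merge 54/293 + 59/293 → 113/293
merge 83/293 + 97/293 → 180/293
merge 113/293 + 180/293 → 1
L = 45/293 + 83/293 + 97/293 + 113/293 + 180/293 + 1 = 811/293 ≈ 2.768 bits/symbol.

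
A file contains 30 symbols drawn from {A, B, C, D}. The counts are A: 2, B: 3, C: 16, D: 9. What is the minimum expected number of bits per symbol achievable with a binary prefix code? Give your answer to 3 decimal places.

Probabilities are the counts divided by 30.
Repeatedly combine the two least-probable nodes; the expected code length is the sum of the merged weights.
merge 1/15 + 1/10 → 1/6
merge 1/6 + 3/10 → 7/15
merge 7/15 + 8/15 → 1
L = 1/6 + 7/15 + 1 = 49/30 ≈ 1.633 bits/symbol.

1.633 bits/symbol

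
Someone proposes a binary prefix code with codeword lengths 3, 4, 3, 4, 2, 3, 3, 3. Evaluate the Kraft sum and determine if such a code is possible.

1; yes

With common denominator 2^4 = 16: Σ 2^(−ℓᵢ) = 2/16 + 1/16 + 2/16 + 1/16 + 4/16 + 2/16 + 2/16 + 2/16 = 16/16 = 1.
Kraft's inequality requires Σ ≤ 1; here Σ = 1 ≤ 1, so such a prefix code exists.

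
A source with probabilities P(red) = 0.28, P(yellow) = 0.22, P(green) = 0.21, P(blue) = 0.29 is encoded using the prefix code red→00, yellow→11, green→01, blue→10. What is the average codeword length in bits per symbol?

2 bits/symbol

L̄ = Σ pᵢ·ℓᵢ = 0.28·2 + 0.22·2 + 0.21·2 + 0.29·2 = 2 bits/symbol.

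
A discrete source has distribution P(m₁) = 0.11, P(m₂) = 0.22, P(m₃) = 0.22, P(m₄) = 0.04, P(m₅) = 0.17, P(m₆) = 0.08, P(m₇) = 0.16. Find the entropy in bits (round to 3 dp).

2.646 bits

H = −Σ pᵢ log₂ pᵢ.
−0.11·log₂(0.11) = 0.3503
−0.22·log₂(0.22) = 0.4806
−0.22·log₂(0.22) = 0.4806
−0.04·log₂(0.04) = 0.1858
−0.17·log₂(0.17) = 0.4346
−0.08·log₂(0.08) = 0.2915
−0.16·log₂(0.16) = 0.4230
Sum ≈ 2.6463 → 2.646 bits.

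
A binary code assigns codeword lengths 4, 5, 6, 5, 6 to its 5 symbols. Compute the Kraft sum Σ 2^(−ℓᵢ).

With common denominator 2^6 = 64: Σ 2^(−ℓᵢ) = 4/64 + 2/64 + 1/64 + 2/64 + 1/64 = 10/64 = 0.15625.

0.15625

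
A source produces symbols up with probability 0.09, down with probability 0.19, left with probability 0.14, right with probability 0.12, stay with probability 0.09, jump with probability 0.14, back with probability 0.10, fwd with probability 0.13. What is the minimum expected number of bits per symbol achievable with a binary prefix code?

Repeatedly combine the two least-probable nodes; the expected code length is the sum of the merged weights.
merge 9/100 + 9/100 → 9/50
merge 1/10 + 3/25 → 11/50
merge 13/100 + 7/50 → 27/100
merge 7/50 + 9/50 → 8/25
merge 19/100 + 11/50 → 41/100
merge 27/100 + 8/25 → 59/100
merge 41/100 + 59/100 → 1
L = 9/50 + 11/50 + 27/100 + 8/25 + 41/100 + 59/100 + 1 = 299/100 = 2.99 bits/symbol.

2.99 bits/symbol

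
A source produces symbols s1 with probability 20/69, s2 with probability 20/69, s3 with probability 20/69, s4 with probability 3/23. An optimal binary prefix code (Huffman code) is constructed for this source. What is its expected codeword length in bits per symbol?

Repeatedly combine the two least-probable nodes; the expected code length is the sum of the merged weights.
merge 3/23 + 20/69 → 29/69
merge 20/69 + 20/69 → 40/69
merge 29/69 + 40/69 → 1
L = 29/69 + 40/69 + 1 = 2 bits/symbol.

2 bits/symbol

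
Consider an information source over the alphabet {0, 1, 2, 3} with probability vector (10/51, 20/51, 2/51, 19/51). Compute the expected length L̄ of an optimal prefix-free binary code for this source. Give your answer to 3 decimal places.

1.843 bits/symbol

Repeatedly combine the two least-probable nodes; the expected code length is the sum of the merged weights.
merge 2/51 + 10/51 → 4/17
merge 4/17 + 19/51 → 31/51
merge 20/51 + 31/51 → 1
L = 4/17 + 31/51 + 1 = 94/51 ≈ 1.843 bits/symbol.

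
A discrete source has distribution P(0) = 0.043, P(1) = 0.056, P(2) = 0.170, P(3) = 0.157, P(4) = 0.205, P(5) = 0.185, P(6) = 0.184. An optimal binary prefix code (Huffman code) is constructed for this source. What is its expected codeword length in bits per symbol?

Repeatedly combine the two least-probable nodes; the expected code length is the sum of the merged weights.
merge 43/1000 + 7/125 → 99/1000
merge 99/1000 + 157/1000 → 32/125
merge 17/100 + 23/125 → 177/500
merge 37/200 + 41/200 → 39/100
merge 32/125 + 177/500 → 61/100
merge 39/100 + 61/100 → 1
L = 99/1000 + 32/125 + 177/500 + 39/100 + 61/100 + 1 = 2709/1000 = 2.709 bits/symbol.

2.709 bits/symbol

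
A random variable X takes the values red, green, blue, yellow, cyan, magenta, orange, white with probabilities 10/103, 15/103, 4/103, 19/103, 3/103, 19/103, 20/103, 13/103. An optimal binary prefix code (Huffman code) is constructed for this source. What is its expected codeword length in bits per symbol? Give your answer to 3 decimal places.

2.854 bits/symbol

Repeatedly combine the two least-probable nodes; the expected code length is the sum of the merged weights.
merge 3/103 + 4/103 → 7/103
merge 7/103 + 10/103 → 17/103
merge 13/103 + 15/103 → 28/103
merge 17/103 + 19/103 → 36/103
merge 19/103 + 20/103 → 39/103
merge 28/103 + 36/103 → 64/103
merge 39/103 + 64/103 → 1
L = 7/103 + 17/103 + 28/103 + 36/103 + 39/103 + 64/103 + 1 = 294/103 ≈ 2.854 bits/symbol.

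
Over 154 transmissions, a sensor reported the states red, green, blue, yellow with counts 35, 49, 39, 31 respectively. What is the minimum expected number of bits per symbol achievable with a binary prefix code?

2 bits/symbol

Probabilities are the counts divided by 154.
Repeatedly combine the two least-probable nodes; the expected code length is the sum of the merged weights.
merge 31/154 + 5/22 → 3/7
merge 39/154 + 7/22 → 4/7
merge 3/7 + 4/7 → 1
L = 3/7 + 4/7 + 1 = 2 bits/symbol.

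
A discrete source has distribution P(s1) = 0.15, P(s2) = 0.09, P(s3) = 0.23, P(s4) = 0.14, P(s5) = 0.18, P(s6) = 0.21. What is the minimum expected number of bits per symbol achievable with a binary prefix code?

Repeatedly combine the two least-probable nodes; the expected code length is the sum of the merged weights.
merge 9/100 + 7/50 → 23/100
merge 3/20 + 9/50 → 33/100
merge 21/100 + 23/100 → 11/25
merge 23/100 + 33/100 → 14/25
merge 11/25 + 14/25 → 1
L = 23/100 + 33/100 + 11/25 + 14/25 + 1 = 64/25 = 2.56 bits/symbol.

2.56 bits/symbol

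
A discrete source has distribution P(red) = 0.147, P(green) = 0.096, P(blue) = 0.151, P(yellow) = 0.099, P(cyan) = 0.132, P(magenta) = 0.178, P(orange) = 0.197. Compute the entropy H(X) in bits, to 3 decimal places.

2.764 bits

H = −Σ pᵢ log₂ pᵢ.
−0.147·log₂(0.147) = 0.4066
−0.096·log₂(0.096) = 0.3246
−0.151·log₂(0.151) = 0.4118
−0.099·log₂(0.099) = 0.3303
−0.132·log₂(0.132) = 0.3856
−0.178·log₂(0.178) = 0.4432
−0.197·log₂(0.197) = 0.4617
Sum ≈ 2.7639 → 2.764 bits.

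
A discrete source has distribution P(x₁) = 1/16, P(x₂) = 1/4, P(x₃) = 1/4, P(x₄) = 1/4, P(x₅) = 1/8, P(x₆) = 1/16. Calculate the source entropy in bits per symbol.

Each probability is a power of 1/2, so log₂(1/p) is an integer.
H = Σ p·log₂(1/p) = 1/16·4 + 1/4·2 + 1/4·2 + 1/4·2 + 1/8·3 + 1/16·4 = 2.375 bits.

2.375 bits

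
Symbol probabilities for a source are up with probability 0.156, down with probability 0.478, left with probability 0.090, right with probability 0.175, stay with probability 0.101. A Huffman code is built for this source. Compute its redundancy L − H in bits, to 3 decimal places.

Entropy H = −Σ p log₂ p ≈ 2.0139 bits.
Huffman merges: 9/100+101/1000→191/1000; 39/250+7/40→331/1000; 191/1000+331/1000→261/500; 239/500+261/500→1. L = 511/250 ≈ 2.0440.
L − H = 2.0440 − 2.0139 = 0.030 bits.

0.030 bits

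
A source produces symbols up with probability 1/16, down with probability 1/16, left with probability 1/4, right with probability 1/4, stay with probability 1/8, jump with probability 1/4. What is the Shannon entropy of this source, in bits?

2.375 bits

Each probability is a power of 1/2, so log₂(1/p) is an integer.
H = Σ p·log₂(1/p) = 1/16·4 + 1/16·4 + 1/4·2 + 1/4·2 + 1/8·3 + 1/4·2 = 2.375 bits.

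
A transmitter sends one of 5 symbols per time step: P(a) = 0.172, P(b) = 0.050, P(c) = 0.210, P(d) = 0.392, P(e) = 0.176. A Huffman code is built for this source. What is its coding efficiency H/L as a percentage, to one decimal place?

Entropy H = −Σ p log₂ p ≈ 2.0965 bits.
Huffman merges: 1/20+43/250→111/500; 22/125+21/100→193/500; 111/500+193/500→76/125; 49/125+76/125→1. L = 277/125 ≈ 2.2160.
Efficiency = H/L = 2.0965/2.2160 = 94.6%.

94.6%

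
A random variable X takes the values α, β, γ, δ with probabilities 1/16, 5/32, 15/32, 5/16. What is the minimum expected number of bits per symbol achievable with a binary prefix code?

Repeatedly combine the two least-probable nodes; the expected code length is the sum of the merged weights.
merge 1/16 + 5/32 → 7/32
merge 7/32 + 5/16 → 17/32
merge 15/32 + 17/32 → 1
L = 7/32 + 17/32 + 1 = 7/4 = 1.75 bits/symbol.

1.75 bits/symbol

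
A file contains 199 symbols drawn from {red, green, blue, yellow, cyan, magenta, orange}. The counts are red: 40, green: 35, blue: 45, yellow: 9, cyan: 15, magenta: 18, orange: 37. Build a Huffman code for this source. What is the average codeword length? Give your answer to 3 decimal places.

2.693 bits/symbol

Probabilities are the counts divided by 199.
Repeatedly combine the two least-probable nodes; the expected code length is the sum of the merged weights.
merge 9/199 + 15/199 → 24/199
merge 18/199 + 24/199 → 42/199
merge 35/199 + 37/199 → 72/199
merge 40/199 + 42/199 → 82/199
merge 45/199 + 72/199 → 117/199
merge 82/199 + 117/199 → 1
L = 24/199 + 42/199 + 72/199 + 82/199 + 117/199 + 1 = 536/199 ≈ 2.693 bits/symbol.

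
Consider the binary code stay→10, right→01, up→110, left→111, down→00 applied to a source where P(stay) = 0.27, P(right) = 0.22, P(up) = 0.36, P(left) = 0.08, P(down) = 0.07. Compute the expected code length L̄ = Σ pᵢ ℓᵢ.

L̄ = Σ pᵢ·ℓᵢ = 0.27·2 + 0.22·2 + 0.36·3 + 0.08·3 + 0.07·2 = 2.44 bits/symbol.

2.44 bits/symbol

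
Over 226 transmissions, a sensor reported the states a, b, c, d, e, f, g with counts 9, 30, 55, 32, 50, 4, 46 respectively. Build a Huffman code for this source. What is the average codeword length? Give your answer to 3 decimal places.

Probabilities are the counts divided by 226.
Repeatedly combine the two least-probable nodes; the expected code length is the sum of the merged weights.
merge 2/113 + 9/226 → 13/226
merge 13/226 + 15/113 → 43/226
merge 16/113 + 43/226 → 75/226
merge 23/113 + 25/113 → 48/113
merge 55/226 + 75/226 → 65/113
merge 48/113 + 65/113 → 1
L = 13/226 + 43/226 + 75/226 + 48/113 + 65/113 + 1 = 583/226 ≈ 2.580 bits/symbol.

2.580 bits/symbol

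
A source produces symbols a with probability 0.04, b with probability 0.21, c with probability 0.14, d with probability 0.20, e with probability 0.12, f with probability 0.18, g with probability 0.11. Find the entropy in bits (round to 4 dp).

2.6827 bits

H = −Σ pᵢ log₂ pᵢ.
−0.04·log₂(0.04) = 0.1858
−0.21·log₂(0.21) = 0.4728
−0.14·log₂(0.14) = 0.3971
−0.20·log₂(0.20) = 0.4644
−0.12·log₂(0.12) = 0.3671
−0.18·log₂(0.18) = 0.4453
−0.11·log₂(0.11) = 0.3503
Sum ≈ 2.6827 → 2.6827 bits.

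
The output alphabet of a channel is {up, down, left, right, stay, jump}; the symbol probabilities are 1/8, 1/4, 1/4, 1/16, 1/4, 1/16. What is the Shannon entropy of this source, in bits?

Each probability is a power of 1/2, so log₂(1/p) is an integer.
H = Σ p·log₂(1/p) = 1/8·3 + 1/4·2 + 1/4·2 + 1/16·4 + 1/4·2 + 1/16·4 = 2.375 bits.

2.375 bits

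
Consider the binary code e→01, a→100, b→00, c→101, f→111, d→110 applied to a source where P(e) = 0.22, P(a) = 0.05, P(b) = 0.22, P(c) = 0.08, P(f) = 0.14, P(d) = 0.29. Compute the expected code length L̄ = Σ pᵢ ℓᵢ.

2.56 bits/symbol

L̄ = Σ pᵢ·ℓᵢ = 0.22·2 + 0.05·3 + 0.22·2 + 0.08·3 + 0.14·3 + 0.29·3 = 2.56 bits/symbol.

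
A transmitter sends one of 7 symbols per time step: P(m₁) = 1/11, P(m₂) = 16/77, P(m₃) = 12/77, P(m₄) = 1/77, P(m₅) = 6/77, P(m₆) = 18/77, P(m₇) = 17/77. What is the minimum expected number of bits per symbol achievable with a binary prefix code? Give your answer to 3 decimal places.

Repeatedly combine the two least-probable nodes; the expected code length is the sum of the merged weights.
merge 1/77 + 6/77 → 1/11
merge 1/11 + 1/11 → 2/11
merge 12/77 + 2/11 → 26/77
merge 16/77 + 17/77 → 3/7
merge 18/77 + 26/77 → 4/7
merge 3/7 + 4/7 → 1
L = 1/11 + 2/11 + 26/77 + 3/7 + 4/7 + 1 = 201/77 ≈ 2.610 bits/symbol.

2.610 bits/symbol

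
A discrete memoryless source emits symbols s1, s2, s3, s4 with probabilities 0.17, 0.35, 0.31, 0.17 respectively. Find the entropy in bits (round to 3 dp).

H = −Σ pᵢ log₂ pᵢ.
−0.17·log₂(0.17) = 0.4346
−0.35·log₂(0.35) = 0.5301
−0.31·log₂(0.31) = 0.5238
−0.17·log₂(0.17) = 0.4346
Sum ≈ 1.9231 → 1.923 bits.

1.923 bits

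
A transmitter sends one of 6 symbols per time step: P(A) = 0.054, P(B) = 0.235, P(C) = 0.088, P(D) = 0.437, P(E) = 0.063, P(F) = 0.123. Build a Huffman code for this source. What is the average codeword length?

Repeatedly combine the two least-probable nodes; the expected code length is the sum of the merged weights.
merge 27/500 + 63/1000 → 117/1000
merge 11/125 + 117/1000 → 41/200
merge 123/1000 + 41/200 → 41/125
merge 47/200 + 41/125 → 563/1000
merge 437/1000 + 563/1000 → 1
L = 117/1000 + 41/200 + 41/125 + 563/1000 + 1 = 2213/1000 = 2.213 bits/symbol.

2.213 bits/symbol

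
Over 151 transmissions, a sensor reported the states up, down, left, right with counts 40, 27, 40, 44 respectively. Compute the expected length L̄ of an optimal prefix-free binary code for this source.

Probabilities are the counts divided by 151.
Repeatedly combine the two least-probable nodes; the expected code length is the sum of the merged weights.
merge 27/151 + 40/151 → 67/151
merge 40/151 + 44/151 → 84/151
merge 67/151 + 84/151 → 1
L = 67/151 + 84/151 + 1 = 2 bits/symbol.

2 bits/symbol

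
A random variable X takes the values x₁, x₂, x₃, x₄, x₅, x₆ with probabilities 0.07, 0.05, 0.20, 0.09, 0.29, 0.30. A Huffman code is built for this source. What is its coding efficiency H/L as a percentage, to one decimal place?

98.7%

Entropy H = −Σ p log₂ p ≈ 2.3007 bits.
Huffman merges: 1/20+7/100→3/25; 9/100+3/25→21/100; 1/5+21/100→41/100; 29/100+3/10→59/100; 41/100+59/100→1. L = 233/100 ≈ 2.3300.
Efficiency = H/L = 2.3007/2.3300 = 98.7%.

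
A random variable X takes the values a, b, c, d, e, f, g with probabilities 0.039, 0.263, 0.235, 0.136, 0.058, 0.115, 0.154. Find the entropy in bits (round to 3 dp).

2.584 bits

H = −Σ pᵢ log₂ pᵢ.
−0.039·log₂(0.039) = 0.1825
−0.263·log₂(0.263) = 0.5068
−0.235·log₂(0.235) = 0.4910
−0.136·log₂(0.136) = 0.3915
−0.058·log₂(0.058) = 0.2383
−0.115·log₂(0.115) = 0.3588
−0.154·log₂(0.154) = 0.4156
Sum ≈ 2.5845 → 2.584 bits.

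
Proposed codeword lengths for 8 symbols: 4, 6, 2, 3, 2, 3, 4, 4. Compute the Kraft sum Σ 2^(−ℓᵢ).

With common denominator 2^6 = 64: Σ 2^(−ℓᵢ) = 4/64 + 1/64 + 16/64 + 8/64 + 16/64 + 8/64 + 4/64 + 4/64 = 61/64 = 0.953125.

0.953125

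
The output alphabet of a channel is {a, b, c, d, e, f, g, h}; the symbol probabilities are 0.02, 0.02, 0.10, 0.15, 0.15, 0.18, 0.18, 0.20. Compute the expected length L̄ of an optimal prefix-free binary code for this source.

2.8 bits/symbol

Repeatedly combine the two least-probable nodes; the expected code length is the sum of the merged weights.
merge 1/50 + 1/50 → 1/25
merge 1/25 + 1/10 → 7/50
merge 7/50 + 3/20 → 29/100
merge 3/20 + 9/50 → 33/100
merge 9/50 + 1/5 → 19/50
merge 29/100 + 33/100 → 31/50
merge 19/50 + 31/50 → 1
L = 1/25 + 7/50 + 29/100 + 33/100 + 19/50 + 31/50 + 1 = 14/5 = 2.8 bits/symbol.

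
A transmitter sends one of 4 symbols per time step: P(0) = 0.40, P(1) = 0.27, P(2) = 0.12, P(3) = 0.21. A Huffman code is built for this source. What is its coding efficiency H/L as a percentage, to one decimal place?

Entropy H = −Σ p log₂ p ≈ 1.8787 bits.
Huffman merges: 3/25+21/100→33/100; 27/100+33/100→3/5; 2/5+3/5→1. L = 193/100 ≈ 1.9300.
Efficiency = H/L = 1.8787/1.9300 = 97.3%.

97.3%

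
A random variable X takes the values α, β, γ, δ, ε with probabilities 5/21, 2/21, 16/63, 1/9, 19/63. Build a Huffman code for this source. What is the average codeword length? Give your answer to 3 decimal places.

2.206 bits/symbol

Repeatedly combine the two least-probable nodes; the expected code length is the sum of the merged weights.
merge 2/21 + 1/9 → 13/63
merge 13/63 + 5/21 → 4/9
merge 16/63 + 19/63 → 5/9
merge 4/9 + 5/9 → 1
L = 13/63 + 4/9 + 5/9 + 1 = 139/63 ≈ 2.206 bits/symbol.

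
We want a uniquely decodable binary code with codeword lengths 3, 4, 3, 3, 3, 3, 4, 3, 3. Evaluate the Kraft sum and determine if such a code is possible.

1; yes

With common denominator 2^4 = 16: Σ 2^(−ℓᵢ) = 2/16 + 1/16 + 2/16 + 2/16 + 2/16 + 2/16 + 1/16 + 2/16 + 2/16 = 16/16 = 1.
Kraft's inequality requires Σ ≤ 1; here Σ = 1 ≤ 1, so such a prefix code exists.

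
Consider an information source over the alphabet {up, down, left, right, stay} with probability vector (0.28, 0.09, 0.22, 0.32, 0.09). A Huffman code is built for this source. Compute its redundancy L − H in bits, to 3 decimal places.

Entropy H = −Σ p log₂ p ≈ 2.1461 bits.
Huffman merges: 9/100+9/100→9/50; 9/50+11/50→2/5; 7/25+8/25→3/5; 2/5+3/5→1. L = 109/50 ≈ 2.1800.
L − H = 2.1800 − 2.1461 = 0.034 bits.

0.034 bits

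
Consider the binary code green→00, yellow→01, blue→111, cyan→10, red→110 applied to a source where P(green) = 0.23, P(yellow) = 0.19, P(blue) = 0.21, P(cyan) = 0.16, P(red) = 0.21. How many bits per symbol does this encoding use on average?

L̄ = Σ pᵢ·ℓᵢ = 0.23·2 + 0.19·2 + 0.21·3 + 0.16·2 + 0.21·3 = 2.42 bits/symbol.

2.42 bits/symbol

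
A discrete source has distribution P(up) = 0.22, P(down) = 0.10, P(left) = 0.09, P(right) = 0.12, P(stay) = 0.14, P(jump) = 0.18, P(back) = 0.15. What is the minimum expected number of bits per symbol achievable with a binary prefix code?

Repeatedly combine the two least-probable nodes; the expected code length is the sum of the merged weights.
merge 9/100 + 1/10 → 19/100
merge 3/25 + 7/50 → 13/50
merge 3/20 + 9/50 → 33/100
merge 19/100 + 11/50 → 41/100
merge 13/50 + 33/100 → 59/100
merge 41/100 + 59/100 → 1
L = 19/100 + 13/50 + 33/100 + 41/100 + 59/100 + 1 = 139/50 = 2.78 bits/symbol.

2.78 bits/symbol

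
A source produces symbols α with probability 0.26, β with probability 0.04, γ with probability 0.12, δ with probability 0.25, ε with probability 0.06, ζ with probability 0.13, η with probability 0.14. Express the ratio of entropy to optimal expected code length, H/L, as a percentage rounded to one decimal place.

Entropy H = −Σ p log₂ p ≈ 2.5814 bits.
Huffman merges: 1/25+3/50→1/10; 1/10+3/25→11/50; 13/100+7/50→27/100; 11/50+1/4→47/100; 13/50+27/100→53/100; 47/100+53/100→1. L = 259/100 ≈ 2.5900.
Efficiency = H/L = 2.5814/2.5900 = 99.7%.

99.7%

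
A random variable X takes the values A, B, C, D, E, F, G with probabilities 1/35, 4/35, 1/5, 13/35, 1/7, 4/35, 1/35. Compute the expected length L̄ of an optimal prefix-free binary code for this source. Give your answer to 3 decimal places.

2.486 bits/symbol

Repeatedly combine the two least-probable nodes; the expected code length is the sum of the merged weights.
merge 1/35 + 1/35 → 2/35
merge 2/35 + 4/35 → 6/35
merge 4/35 + 1/7 → 9/35
merge 6/35 + 1/5 → 13/35
merge 9/35 + 13/35 → 22/35
merge 13/35 + 22/35 → 1
L = 2/35 + 6/35 + 9/35 + 13/35 + 22/35 + 1 = 87/35 ≈ 2.486 bits/symbol.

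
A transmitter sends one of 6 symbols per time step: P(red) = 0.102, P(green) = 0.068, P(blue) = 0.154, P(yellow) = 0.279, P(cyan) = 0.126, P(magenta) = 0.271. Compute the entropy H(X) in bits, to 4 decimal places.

H = −Σ pᵢ log₂ pᵢ.
−0.102·log₂(0.102) = 0.3359
−0.068·log₂(0.068) = 0.2637
−0.154·log₂(0.154) = 0.4156
−0.279·log₂(0.279) = 0.5138
−0.126·log₂(0.126) = 0.3766
−0.271·log₂(0.271) = 0.5105
Sum ≈ 2.4161 → 2.4161 bits.

2.4161 bits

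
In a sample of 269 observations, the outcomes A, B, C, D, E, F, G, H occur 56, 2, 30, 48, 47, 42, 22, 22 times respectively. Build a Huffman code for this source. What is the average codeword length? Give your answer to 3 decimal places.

Probabilities are the counts divided by 269.
Repeatedly combine the two least-probable nodes; the expected code length is the sum of the merged weights.
merge 2/269 + 22/269 → 24/269
merge 22/269 + 24/269 → 46/269
merge 30/269 + 42/269 → 72/269
merge 46/269 + 47/269 → 93/269
merge 48/269 + 56/269 → 104/269
merge 72/269 + 93/269 → 165/269
merge 104/269 + 165/269 → 1
L = 24/269 + 46/269 + 72/269 + 93/269 + 104/269 + 165/269 + 1 = 773/269 ≈ 2.874 bits/symbol.

2.874 bits/symbol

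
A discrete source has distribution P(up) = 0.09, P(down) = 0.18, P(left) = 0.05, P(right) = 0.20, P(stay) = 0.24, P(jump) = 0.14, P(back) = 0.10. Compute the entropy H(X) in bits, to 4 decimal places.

2.6619 bits

H = −Σ pᵢ log₂ pᵢ.
−0.09·log₂(0.09) = 0.3127
−0.18·log₂(0.18) = 0.4453
−0.05·log₂(0.05) = 0.2161
−0.20·log₂(0.20) = 0.4644
−0.24·log₂(0.24) = 0.4941
−0.14·log₂(0.14) = 0.3971
−0.10·log₂(0.10) = 0.3322
Sum ≈ 2.6619 → 2.6619 bits.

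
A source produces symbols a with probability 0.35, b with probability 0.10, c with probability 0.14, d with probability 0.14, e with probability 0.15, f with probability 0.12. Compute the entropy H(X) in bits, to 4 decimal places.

H = −Σ pᵢ log₂ pᵢ.
−0.35·log₂(0.35) = 0.5301
−0.10·log₂(0.10) = 0.3322
−0.14·log₂(0.14) = 0.3971
−0.14·log₂(0.14) = 0.3971
−0.15·log₂(0.15) = 0.4105
−0.12·log₂(0.12) = 0.3671
Sum ≈ 2.4341 → 2.4341 bits.

2.4341 bits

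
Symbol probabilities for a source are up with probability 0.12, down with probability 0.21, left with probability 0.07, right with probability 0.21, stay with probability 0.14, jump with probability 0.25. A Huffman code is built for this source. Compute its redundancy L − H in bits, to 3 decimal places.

0.042 bits

Entropy H = −Σ p log₂ p ≈ 2.4784 bits.
Huffman merges: 7/100+3/25→19/100; 7/50+19/100→33/100; 21/100+21/100→21/50; 1/4+33/100→29/50; 21/50+29/50→1. L = 63/25 ≈ 2.5200.
L − H = 2.5200 − 2.4784 = 0.042 bits.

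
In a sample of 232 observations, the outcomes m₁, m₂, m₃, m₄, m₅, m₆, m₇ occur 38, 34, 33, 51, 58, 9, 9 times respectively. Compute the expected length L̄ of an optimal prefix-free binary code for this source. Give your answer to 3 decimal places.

Probabilities are the counts divided by 232.
Repeatedly combine the two least-probable nodes; the expected code length is the sum of the merged weights.
merge 9/232 + 9/232 → 9/116
merge 9/116 + 33/232 → 51/232
merge 17/116 + 19/116 → 9/29
merge 51/232 + 51/232 → 51/116
merge 1/4 + 9/29 → 65/116
merge 51/116 + 65/116 → 1
L = 9/116 + 51/232 + 9/29 + 51/116 + 65/116 + 1 = 605/232 ≈ 2.608 bits/symbol.

2.608 bits/symbol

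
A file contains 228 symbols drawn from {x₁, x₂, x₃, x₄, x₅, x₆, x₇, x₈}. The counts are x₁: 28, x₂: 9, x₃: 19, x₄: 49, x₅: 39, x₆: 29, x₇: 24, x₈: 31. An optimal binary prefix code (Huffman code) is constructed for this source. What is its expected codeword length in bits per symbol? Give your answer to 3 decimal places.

2.908 bits/symbol

Probabilities are the counts divided by 228.
Repeatedly combine the two least-probable nodes; the expected code length is the sum of the merged weights.
merge 3/76 + 1/12 → 7/57
merge 2/19 + 7/57 → 13/57
merge 7/57 + 29/228 → 1/4
merge 31/228 + 13/76 → 35/114
merge 49/228 + 13/57 → 101/228
merge 1/4 + 35/114 → 127/228
merge 101/228 + 127/228 → 1
L = 7/57 + 13/57 + 1/4 + 35/114 + 101/228 + 127/228 + 1 = 221/76 ≈ 2.908 bits/symbol.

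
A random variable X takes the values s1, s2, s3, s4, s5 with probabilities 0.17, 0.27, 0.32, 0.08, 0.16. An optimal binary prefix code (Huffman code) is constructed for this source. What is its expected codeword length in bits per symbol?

2.24 bits/symbol

Repeatedly combine the two least-probable nodes; the expected code length is the sum of the merged weights.
merge 2/25 + 4/25 → 6/25
merge 17/100 + 6/25 → 41/100
merge 27/100 + 8/25 → 59/100
merge 41/100 + 59/100 → 1
L = 6/25 + 41/100 + 59/100 + 1 = 56/25 = 2.24 bits/symbol.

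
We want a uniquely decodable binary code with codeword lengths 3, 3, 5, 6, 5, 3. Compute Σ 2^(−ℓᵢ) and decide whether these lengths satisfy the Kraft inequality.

0.453125; yes

With common denominator 2^6 = 64: Σ 2^(−ℓᵢ) = 8/64 + 8/64 + 2/64 + 1/64 + 2/64 + 8/64 = 29/64 = 0.453125.
Kraft's inequality requires Σ ≤ 1; here Σ = 0.453125 ≤ 1, so such a prefix code exists.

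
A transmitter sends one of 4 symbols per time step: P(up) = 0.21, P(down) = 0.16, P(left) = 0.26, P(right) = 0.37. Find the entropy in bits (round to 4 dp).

H = −Σ pᵢ log₂ pᵢ.
−0.21·log₂(0.21) = 0.4728
−0.16·log₂(0.16) = 0.4230
−0.26·log₂(0.26) = 0.5053
−0.37·log₂(0.37) = 0.5307
Sum ≈ 1.9319 → 1.9319 bits.

1.9319 bits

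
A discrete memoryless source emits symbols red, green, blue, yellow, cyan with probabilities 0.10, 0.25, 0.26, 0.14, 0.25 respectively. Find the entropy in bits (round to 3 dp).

2.235 bits

H = −Σ pᵢ log₂ pᵢ.
−0.10·log₂(0.10) = 0.3322
−0.25·log₂(0.25) = 0.5000
−0.26·log₂(0.26) = 0.5053
−0.14·log₂(0.14) = 0.3971
−0.25·log₂(0.25) = 0.5000
Sum ≈ 2.2346 → 2.235 bits.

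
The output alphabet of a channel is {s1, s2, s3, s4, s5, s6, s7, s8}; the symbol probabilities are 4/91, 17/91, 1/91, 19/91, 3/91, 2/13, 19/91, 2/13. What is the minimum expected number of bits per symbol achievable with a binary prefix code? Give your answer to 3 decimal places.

Repeatedly combine the two least-probable nodes; the expected code length is the sum of the merged weights.
merge 1/91 + 3/91 → 4/91
merge 4/91 + 4/91 → 8/91
merge 8/91 + 2/13 → 22/91
merge 2/13 + 17/91 → 31/91
merge 19/91 + 19/91 → 38/91
merge 22/91 + 31/91 → 53/91
merge 38/91 + 53/91 → 1
L = 4/91 + 8/91 + 22/91 + 31/91 + 38/91 + 53/91 + 1 = 19/7 ≈ 2.714 bits/symbol.

2.714 bits/symbol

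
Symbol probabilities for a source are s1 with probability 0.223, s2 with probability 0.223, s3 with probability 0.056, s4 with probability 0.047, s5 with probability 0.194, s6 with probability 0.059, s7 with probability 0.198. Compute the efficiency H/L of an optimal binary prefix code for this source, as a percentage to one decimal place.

98.0%

Entropy H = −Σ p log₂ p ≈ 2.5682 bits.
Huffman merges: 47/1000+7/125→103/1000; 59/1000+103/1000→81/500; 81/500+97/500→89/250; 99/500+223/1000→421/1000; 223/1000+89/250→579/1000; 421/1000+579/1000→1. L = 2621/1000 ≈ 2.6210.
Efficiency = H/L = 2.5682/2.6210 = 98.0%.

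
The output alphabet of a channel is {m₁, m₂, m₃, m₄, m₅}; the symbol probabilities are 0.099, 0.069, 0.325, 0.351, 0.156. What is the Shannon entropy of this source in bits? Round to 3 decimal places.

2.072 bits

H = −Σ pᵢ log₂ pᵢ.
−0.099·log₂(0.099) = 0.3303
−0.069·log₂(0.069) = 0.2662
−0.325·log₂(0.325) = 0.5270
−0.351·log₂(0.351) = 0.5302
−0.156·log₂(0.156) = 0.4181
Sum ≈ 2.0718 → 2.072 bits.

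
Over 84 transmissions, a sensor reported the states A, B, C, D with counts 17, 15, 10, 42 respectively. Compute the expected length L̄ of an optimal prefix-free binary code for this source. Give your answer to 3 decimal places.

1.798 bits/symbol

Probabilities are the counts divided by 84.
Repeatedly combine the two least-probable nodes; the expected code length is the sum of the merged weights.
merge 5/42 + 5/28 → 25/84
merge 17/84 + 25/84 → 1/2
merge 1/2 + 1/2 → 1
L = 25/84 + 1/2 + 1 = 151/84 ≈ 1.798 bits/symbol.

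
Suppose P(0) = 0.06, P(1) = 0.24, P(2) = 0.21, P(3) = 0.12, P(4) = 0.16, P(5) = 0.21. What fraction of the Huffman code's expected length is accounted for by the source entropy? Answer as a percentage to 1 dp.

Entropy H = −Σ p log₂ p ≈ 2.4734 bits.
Huffman merges: 3/50+3/25→9/50; 4/25+9/50→17/50; 21/100+21/100→21/50; 6/25+17/50→29/50; 21/50+29/50→1. L = 63/25 ≈ 2.5200.
Efficiency = H/L = 2.4734/2.5200 = 98.2%.

98.2%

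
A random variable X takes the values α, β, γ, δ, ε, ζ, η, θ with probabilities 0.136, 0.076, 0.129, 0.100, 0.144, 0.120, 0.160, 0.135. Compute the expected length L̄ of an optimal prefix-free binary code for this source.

3 bits/symbol

Repeatedly combine the two least-probable nodes; the expected code length is the sum of the merged weights.
merge 19/250 + 1/10 → 22/125
merge 3/25 + 129/1000 → 249/1000
merge 27/200 + 17/125 → 271/1000
merge 18/125 + 4/25 → 38/125
merge 22/125 + 249/1000 → 17/40
merge 271/1000 + 38/125 → 23/40
merge 17/40 + 23/40 → 1
L = 22/125 + 249/1000 + 271/1000 + 38/125 + 17/40 + 23/40 + 1 = 3 bits/symbol.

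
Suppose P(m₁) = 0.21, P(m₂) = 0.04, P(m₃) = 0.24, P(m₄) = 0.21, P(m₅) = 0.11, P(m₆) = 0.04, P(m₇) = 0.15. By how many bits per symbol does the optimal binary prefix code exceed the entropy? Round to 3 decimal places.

Entropy H = −Σ p log₂ p ≈ 2.5721 bits.
Huffman merges: 1/25+1/25→2/25; 2/25+11/100→19/100; 3/20+19/100→17/50; 21/100+21/100→21/50; 6/25+17/50→29/50; 21/50+29/50→1. L = 261/100 ≈ 2.6100.
L − H = 2.6100 − 2.5721 = 0.038 bits.

0.038 bits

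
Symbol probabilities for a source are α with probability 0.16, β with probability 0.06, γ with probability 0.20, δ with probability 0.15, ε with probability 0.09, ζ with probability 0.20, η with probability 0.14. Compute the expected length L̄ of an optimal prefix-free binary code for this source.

Repeatedly combine the two least-probable nodes; the expected code length is the sum of the merged weights.
merge 3/50 + 9/100 → 3/20
merge 7/50 + 3/20 → 29/100
merge 3/20 + 4/25 → 31/100
merge 1/5 + 1/5 → 2/5
merge 29/100 + 31/100 → 3/5
merge 2/5 + 3/5 → 1
L = 3/20 + 29/100 + 31/100 + 2/5 + 3/5 + 1 = 11/4 = 2.75 bits/symbol.

2.75 bits/symbol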